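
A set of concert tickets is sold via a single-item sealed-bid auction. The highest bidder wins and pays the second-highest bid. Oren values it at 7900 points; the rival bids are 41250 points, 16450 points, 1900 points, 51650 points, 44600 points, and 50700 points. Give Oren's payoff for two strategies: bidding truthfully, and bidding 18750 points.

Truthful: 0 points; alternative: 0 points.

The highest competing bid is 51650 points.
Bidding truthfully at 7900 points: the top bid is 51650 points (a rival), so Oren loses. Payoff = 0 points.
Bidding 18750 points: the top bid is 51650 points (a rival), so Oren loses. Payoff = 0 points.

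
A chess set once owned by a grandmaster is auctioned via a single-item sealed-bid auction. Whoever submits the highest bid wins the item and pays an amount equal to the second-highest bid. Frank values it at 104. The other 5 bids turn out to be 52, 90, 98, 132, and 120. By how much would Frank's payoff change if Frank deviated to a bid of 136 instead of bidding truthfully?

Payoff change: -28.

The highest competing bid is 132.
Bidding truthfully at 104: the top bid is 132 (a rival), so Frank loses. Payoff = 0.
Bidding 136: Frank has the top bid, wins, and pays the second-highest bid 132. Payoff = 104 − 132 = -28.
Change = -28 − 0 = -28.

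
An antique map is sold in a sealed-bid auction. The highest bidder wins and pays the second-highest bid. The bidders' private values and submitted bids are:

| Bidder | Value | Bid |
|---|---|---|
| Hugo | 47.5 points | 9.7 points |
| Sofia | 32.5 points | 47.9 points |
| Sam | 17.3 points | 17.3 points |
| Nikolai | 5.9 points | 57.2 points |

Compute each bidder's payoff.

Payoffs: Hugo 0.0 points, Sofia 0.0 points, Sam 0.0 points, Nikolai -42.0 points.

Sorted high to low: Nikolai 57.2 points, then Sofia 47.9 points, then Sam 17.3 points, then Hugo 9.7 points.
Nikolai has the top bid and wins; the price is the second-highest bid, 47.9 points.
Nikolai's payoff = 5.9 points − 47.9 points = -42.0 points. All other bidders lose, so their payoff is 0.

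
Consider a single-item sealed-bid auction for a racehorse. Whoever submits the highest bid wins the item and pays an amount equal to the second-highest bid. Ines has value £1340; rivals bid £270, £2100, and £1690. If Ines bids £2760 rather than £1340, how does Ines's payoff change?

The highest competing bid is £2100.
Bidding truthfully at £1340: the top bid is £2100 (a rival), so Ines loses. Payoff = £0.
Bidding £2760: Ines has the top bid, wins, and pays the second-highest bid £2100. Payoff = £1340 − £2100 = -£760.
Change = -£760 − £0 = -£760.

Change in payoff: -£760.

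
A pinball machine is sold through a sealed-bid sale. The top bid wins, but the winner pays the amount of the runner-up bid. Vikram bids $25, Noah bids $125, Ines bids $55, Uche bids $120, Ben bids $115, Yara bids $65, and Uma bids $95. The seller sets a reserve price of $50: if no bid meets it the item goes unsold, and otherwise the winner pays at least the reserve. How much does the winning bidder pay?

The winner pays $120.

Ordered from highest: Noah $125 > Uche $120 > Ben $115 > Uma $95 > Yara $65 > Ines $55 > Vikram $25.
Noah has the highest bid, so Noah wins.
The second-highest bid is $120, which exceeds the reserve, so that sets the price.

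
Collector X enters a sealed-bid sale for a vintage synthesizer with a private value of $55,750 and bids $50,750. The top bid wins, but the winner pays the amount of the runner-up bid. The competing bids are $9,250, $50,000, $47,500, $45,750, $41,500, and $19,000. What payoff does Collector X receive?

Highest competing bid: $50,000.
Collector X's bid $50,750 is the highest overall, so Collector X wins and pays the second-highest bid, $50,000.
Payoff = value − price = $55,750 − $50,000 = $5,750.

$5,750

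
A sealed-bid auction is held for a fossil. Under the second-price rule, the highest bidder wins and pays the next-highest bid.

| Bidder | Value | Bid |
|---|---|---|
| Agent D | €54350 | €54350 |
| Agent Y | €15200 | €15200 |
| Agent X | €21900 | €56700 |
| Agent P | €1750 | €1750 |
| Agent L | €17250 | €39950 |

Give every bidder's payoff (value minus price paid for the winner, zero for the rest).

Payoffs: Agent D €0, Agent Y €0, Agent X -€32450, Agent P €0, Agent L €0.

Ranking the bids: Agent X €56700; Agent D €54350; Agent L €39950; Agent Y €15200; Agent P €1750.
Agent X has the top bid and wins; the price is the second-highest bid, €54350.
Agent X's payoff = €21900 − €54350 = -€32450. All other bidders lose, so their payoff is 0.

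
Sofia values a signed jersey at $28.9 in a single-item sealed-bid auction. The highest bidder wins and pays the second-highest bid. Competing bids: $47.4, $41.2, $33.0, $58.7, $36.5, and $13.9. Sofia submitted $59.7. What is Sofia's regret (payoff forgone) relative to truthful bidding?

The highest competing bid is $58.7.
Bidding truthfully at $28.9: the top bid is $58.7 (a rival), so Sofia loses. Payoff = $0.0.
Bidding $59.7: Sofia has the top bid, wins, and pays the second-highest bid $58.7. Payoff = $28.9 − $58.7 = -$29.8.
Regret = truthful payoff − actual payoff = $0.0 − -$29.8 = $29.8.
This is the dominant-strategy logic: truthful bidding weakly beats any alternative.

Regret: $29.8.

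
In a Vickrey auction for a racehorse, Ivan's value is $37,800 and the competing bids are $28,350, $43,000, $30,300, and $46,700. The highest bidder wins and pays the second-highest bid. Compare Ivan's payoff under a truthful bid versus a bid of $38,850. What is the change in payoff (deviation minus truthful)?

The highest competing bid is $46,700.
Bidding truthfully at $37,800: the top bid is $46,700 (a rival), so Ivan loses. Payoff = $0.
Bidding $38,850: the top bid is $46,700 (a rival), so Ivan loses. Payoff = $0.
Change = $0 − $0 = $0.

Change in payoff: $0.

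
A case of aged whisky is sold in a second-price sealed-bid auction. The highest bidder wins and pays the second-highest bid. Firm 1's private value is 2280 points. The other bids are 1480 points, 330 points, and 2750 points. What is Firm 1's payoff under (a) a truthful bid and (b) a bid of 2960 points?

(a) 0 points  (b) -470 points

The highest competing bid is 2750 points.
Bidding truthfully at 2280 points: the top bid is 2750 points (a rival), so Firm 1 loses. Payoff = 0 points.
Bidding 2960 points: Firm 1 has the top bid, wins, and pays the second-highest bid 2750 points. Payoff = 2280 points − 2750 points = -470 points.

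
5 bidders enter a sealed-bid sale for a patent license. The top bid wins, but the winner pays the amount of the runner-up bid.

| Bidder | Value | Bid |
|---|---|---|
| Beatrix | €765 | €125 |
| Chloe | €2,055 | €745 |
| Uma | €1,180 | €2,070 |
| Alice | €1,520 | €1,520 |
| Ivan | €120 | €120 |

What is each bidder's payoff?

Payoffs: Beatrix €0, Chloe €0, Uma -€340, Alice €0, Ivan €0.

Sorted high to low: Uma €2,070 > Alice €1,520 > Chloe €745 > Beatrix €125 > Ivan €120.
Uma has the top bid and wins; the price is the second-highest bid, €1,520.
Uma's payoff = €1,180 − €1,520 = -€340. All other bidders lose, so their payoff is 0.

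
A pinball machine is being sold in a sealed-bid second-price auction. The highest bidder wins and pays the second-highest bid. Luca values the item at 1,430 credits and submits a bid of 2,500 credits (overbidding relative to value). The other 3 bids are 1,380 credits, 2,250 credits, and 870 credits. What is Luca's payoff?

Highest competing bid: 2,250 credits.
Luca's bid 2,500 credits is the highest overall, so Luca wins and pays the second-highest bid, 2,250 credits.
Payoff = value − price = 1,430 credits − 2,250 credits = -820 credits.
Overbidding won the item at a price above value — truthful bidding would have avoided this loss.

-820 credits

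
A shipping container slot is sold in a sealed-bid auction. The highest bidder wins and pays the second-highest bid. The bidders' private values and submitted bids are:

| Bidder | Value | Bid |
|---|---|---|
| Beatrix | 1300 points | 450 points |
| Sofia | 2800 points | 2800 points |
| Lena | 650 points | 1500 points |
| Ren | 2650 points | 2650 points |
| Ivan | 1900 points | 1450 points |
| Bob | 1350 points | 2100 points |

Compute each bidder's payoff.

Beatrix 0 points, Sofia 150 points, Lena 0 points, Ren 0 points, Ivan 0 points, Bob 0 points.

Ordered from highest: Sofia 2800 points > Ren 2650 points > Bob 2100 points > Lena 1500 points > Ivan 1450 points > Beatrix 450 points.
Sofia has the top bid and wins; the price is the second-highest bid, 2650 points.
Sofia's payoff = 2800 points − 2650 points = 150 points. All other bidders lose, so their payoff is 0.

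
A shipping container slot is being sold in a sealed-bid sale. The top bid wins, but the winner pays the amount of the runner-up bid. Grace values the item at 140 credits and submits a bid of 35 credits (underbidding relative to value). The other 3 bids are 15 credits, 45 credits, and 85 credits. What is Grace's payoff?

Grace's payoff: 0 credits.

Highest competing bid: 85 credits.
Grace's bid 35 credits is not the highest, so Grace loses, pays nothing, and earns zero payoff.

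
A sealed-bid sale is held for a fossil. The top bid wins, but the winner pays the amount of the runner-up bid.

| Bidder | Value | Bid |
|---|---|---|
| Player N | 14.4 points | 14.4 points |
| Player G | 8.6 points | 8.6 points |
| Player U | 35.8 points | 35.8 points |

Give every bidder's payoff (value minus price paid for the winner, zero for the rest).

Sorted high to low: Player U 35.8 points, then Player N 14.4 points, then Player G 8.6 points.
Player U has the top bid and wins; the price is the second-highest bid, 14.4 points.
Player U's payoff = 35.8 points − 14.4 points = 21.4 points. All other bidders lose, so their payoff is 0.

Player N 0.0 points, Player G 0.0 points, Player U 21.4 points.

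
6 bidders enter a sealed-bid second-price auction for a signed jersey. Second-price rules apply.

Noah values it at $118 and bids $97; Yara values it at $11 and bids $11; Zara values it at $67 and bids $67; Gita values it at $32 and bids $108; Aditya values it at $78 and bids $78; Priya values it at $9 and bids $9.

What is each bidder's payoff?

Bids in descending order: Gita $108 > Noah $97 > Aditya $78 > Zara $67 > Yara $11 > Priya $9.
Gita has the top bid and wins; the price is the second-highest bid, $97.
Gita's payoff = $32 − $97 = -$65. All other bidders lose, so their payoff is 0.

Payoffs: Noah $0, Yara $0, Zara $0, Gita -$65, Aditya $0, Priya $0.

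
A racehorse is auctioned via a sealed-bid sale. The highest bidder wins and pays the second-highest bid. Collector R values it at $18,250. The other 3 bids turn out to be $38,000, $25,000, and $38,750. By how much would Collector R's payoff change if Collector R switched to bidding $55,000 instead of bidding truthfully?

The highest competing bid is $38,750.
Bidding truthfully at $18,250: the top bid is $38,750 (a rival), so Collector R loses. Payoff = $0.
Bidding $55,000: Collector R has the top bid, wins, and pays the second-highest bid $38,750. Payoff = $18,250 − $38,750 = -$20,500.
Change = -$20,500 − $0 = -$20,500.
This is the dominant-strategy logic: truthful bidding weakly beats any alternative.

Change in payoff: -$20,500.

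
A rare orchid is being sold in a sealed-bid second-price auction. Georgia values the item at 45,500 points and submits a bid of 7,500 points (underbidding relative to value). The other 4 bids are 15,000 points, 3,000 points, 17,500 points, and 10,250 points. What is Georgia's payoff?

Payoff = 0 points.

Highest competing bid: 17,500 points.
Georgia's bid 7,500 points is not the highest, so Georgia loses, pays nothing, and earns zero payoff.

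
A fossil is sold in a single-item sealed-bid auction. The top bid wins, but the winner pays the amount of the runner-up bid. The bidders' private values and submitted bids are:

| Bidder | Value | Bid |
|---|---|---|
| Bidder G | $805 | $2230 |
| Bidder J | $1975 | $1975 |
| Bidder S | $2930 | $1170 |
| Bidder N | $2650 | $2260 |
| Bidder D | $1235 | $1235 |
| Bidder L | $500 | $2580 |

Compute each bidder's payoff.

Ranking the bids: Bidder L $2580, then Bidder N $2260, then Bidder G $2230, then Bidder J $1975, then Bidder D $1235, then Bidder S $1170.
Bidder L has the top bid and wins; the price is the second-highest bid, $2260.
Bidder L's payoff = $500 − $2260 = -$1760. All other bidders lose, so their payoff is 0.

Payoffs: Bidder G $0, Bidder J $0, Bidder S $0, Bidder N $0, Bidder D $0, Bidder L -$1760.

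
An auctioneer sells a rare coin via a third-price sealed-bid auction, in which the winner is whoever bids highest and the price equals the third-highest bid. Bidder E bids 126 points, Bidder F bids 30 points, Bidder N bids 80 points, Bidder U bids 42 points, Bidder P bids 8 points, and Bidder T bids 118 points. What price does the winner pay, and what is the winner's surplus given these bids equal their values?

The winner pays 80 points for a surplus of 46 points.

Sorted high to low: Bidder E 126 points; Bidder T 118 points; Bidder N 80 points; Bidder U 42 points; Bidder F 30 points; Bidder P 8 points.
Bidder E is the highest bidder, so Bidder E wins.
Under the third-price rule, the price is the third-highest bid: 80 points.
Surplus = 126 points − 80 points = 46 points.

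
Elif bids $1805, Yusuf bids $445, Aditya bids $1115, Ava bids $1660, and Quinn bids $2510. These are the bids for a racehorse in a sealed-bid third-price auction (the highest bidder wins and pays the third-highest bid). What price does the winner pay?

The winner pays $1660.

Bids in descending order: Quinn $2510; Elif $1805; Ava $1660; Aditya $1115; Yusuf $445.
Quinn is the highest bidder, so Quinn wins.
Under the third-price rule, the price is the third-highest bid: $1660.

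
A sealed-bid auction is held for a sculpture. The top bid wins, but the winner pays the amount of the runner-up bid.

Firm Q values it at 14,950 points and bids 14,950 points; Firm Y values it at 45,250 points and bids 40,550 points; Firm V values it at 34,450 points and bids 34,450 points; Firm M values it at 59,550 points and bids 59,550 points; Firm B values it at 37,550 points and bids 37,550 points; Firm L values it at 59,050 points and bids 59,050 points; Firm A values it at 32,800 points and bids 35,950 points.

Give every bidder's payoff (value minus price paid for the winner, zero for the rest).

Bids in descending order: Firm M 59,550 points, then Firm L 59,050 points, then Firm Y 40,550 points, then Firm B 37,550 points, then Firm A 35,950 points, then Firm V 34,450 points, then Firm Q 14,950 points.
Firm M has the top bid and wins; the price is the second-highest bid, 59,050 points.
Firm M's payoff = 59,550 points − 59,050 points = 500 points. All other bidders lose, so their payoff is 0.

Payoffs: Firm Q 0 points, Firm Y 0 points, Firm V 0 points, Firm M 500 points, Firm B 0 points, Firm L 0 points, Firm A 0 points.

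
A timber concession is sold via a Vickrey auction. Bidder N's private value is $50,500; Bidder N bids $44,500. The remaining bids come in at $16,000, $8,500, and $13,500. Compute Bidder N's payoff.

Payoff = $34,500.

Highest competing bid: $16,000.
Bidder N's bid $44,500 is the highest overall, so Bidder N wins and pays the second-highest bid, $16,000.
Payoff = value − price = $50,500 − $16,000 = $34,500.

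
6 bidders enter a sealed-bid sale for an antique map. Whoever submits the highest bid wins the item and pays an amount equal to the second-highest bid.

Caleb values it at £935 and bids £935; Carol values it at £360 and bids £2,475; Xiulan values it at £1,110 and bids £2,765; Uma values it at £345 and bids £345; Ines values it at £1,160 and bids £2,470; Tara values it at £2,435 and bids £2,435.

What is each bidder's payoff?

Caleb £0, Carol £0, Xiulan -£1,365, Uma £0, Ines £0, Tara £0.

Sorted high to low: Xiulan £2,765; Carol £2,475; Ines £2,470; Tara £2,435; Caleb £935; Uma £345.
Xiulan has the top bid and wins; the price is the second-highest bid, £2,475.
Xiulan's payoff = £1,110 − £2,475 = -£1,365. All other bidders lose, so their payoff is 0.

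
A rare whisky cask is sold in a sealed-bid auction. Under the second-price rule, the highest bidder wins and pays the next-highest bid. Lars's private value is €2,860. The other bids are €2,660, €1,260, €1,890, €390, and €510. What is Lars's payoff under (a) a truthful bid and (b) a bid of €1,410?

The highest competing bid is €2,660.
Bidding truthfully at €2,860: Lars has the top bid, wins, and pays the second-highest bid €2,660. Payoff = €2,860 − €2,660 = €200.
Bidding €1,410: the top bid is €2,660 (a rival), so Lars loses. Payoff = €0.
Deviating from a truthful bid can only lose payoff in a second-price auction — never gain.

(a) €200  (b) €0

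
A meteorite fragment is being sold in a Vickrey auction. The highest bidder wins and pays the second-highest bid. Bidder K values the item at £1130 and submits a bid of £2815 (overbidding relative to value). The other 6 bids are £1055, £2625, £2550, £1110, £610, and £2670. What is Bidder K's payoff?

Highest competing bid: £2670.
Bidder K's bid £2815 is the highest overall, so Bidder K wins and pays the second-highest bid, £2670.
Payoff = value − price = £1130 − £2670 = -£1540.
Overbidding won the item at a price above value — truthful bidding would have avoided this loss.

-£1540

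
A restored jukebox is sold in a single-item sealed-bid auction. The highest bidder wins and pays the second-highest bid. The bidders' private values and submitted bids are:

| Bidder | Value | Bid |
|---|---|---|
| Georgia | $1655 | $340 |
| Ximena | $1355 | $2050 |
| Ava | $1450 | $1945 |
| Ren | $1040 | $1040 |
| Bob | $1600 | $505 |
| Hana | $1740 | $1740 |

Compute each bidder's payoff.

Bids in descending order: Ximena $2050; Ava $1945; Hana $1740; Ren $1040; Bob $505; Georgia $340.
Ximena has the top bid and wins; the price is the second-highest bid, $1945.
Ximena's payoff = $1355 − $1945 = -$590. All other bidders lose, so their payoff is 0.

Payoffs: Georgia $0, Ximena -$590, Ava $0, Ren $0, Bob $0, Hana $0.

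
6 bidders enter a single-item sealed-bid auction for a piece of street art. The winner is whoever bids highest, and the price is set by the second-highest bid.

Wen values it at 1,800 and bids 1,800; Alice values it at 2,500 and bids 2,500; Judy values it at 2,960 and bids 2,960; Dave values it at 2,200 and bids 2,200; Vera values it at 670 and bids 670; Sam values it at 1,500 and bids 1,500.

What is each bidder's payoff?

Wen 0, Alice 0, Judy 460, Dave 0, Vera 0, Sam 0.

Ordered from highest: Judy 2,960; Alice 2,500; Dave 2,200; Wen 1,800; Sam 1,500; Vera 670.
Judy has the top bid and wins; the price is the second-highest bid, 2,500.
Judy's payoff = 2,960 − 2,500 = 460. All other bidders lose, so their payoff is 0.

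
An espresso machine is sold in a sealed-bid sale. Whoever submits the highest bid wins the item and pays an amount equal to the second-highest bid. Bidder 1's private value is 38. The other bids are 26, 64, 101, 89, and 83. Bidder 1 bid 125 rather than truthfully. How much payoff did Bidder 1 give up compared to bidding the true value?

The highest competing bid is 101.
Bidding truthfully at 38: the top bid is 101 (a rival), so Bidder 1 loses. Payoff = 0.
Bidding 125: Bidder 1 has the top bid, wins, and pays the second-highest bid 101. Payoff = 38 − 101 = -63.
Regret = truthful payoff − actual payoff = 0 − -63 = 63.
This is the dominant-strategy logic: truthful bidding weakly beats any alternative.

Regret: 63.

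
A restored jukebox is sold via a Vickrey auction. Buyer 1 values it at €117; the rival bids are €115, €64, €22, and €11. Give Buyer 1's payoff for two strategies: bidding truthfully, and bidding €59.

Truthful: €2; alternative: €0.

The highest competing bid is €115.
Bidding truthfully at €117: Buyer 1 has the top bid, wins, and pays the second-highest bid €115. Payoff = €117 − €115 = €2.
Bidding €59: the top bid is €115 (a rival), so Buyer 1 loses. Payoff = €0.
This is the dominant-strategy logic: truthful bidding weakly beats any alternative.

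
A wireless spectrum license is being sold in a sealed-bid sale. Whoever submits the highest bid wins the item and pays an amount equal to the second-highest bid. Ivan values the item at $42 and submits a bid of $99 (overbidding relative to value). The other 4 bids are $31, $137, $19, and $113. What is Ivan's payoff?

Highest competing bid: $137.
Ivan's bid $99 is not the highest, so Ivan loses, pays nothing, and earns zero payoff.

Ivan's payoff: $0.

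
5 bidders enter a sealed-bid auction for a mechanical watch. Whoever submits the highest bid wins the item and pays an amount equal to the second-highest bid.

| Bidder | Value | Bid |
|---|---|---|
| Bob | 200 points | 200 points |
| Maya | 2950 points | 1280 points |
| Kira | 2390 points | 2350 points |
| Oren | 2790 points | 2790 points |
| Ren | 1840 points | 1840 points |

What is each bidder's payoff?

Payoffs: Bob 0 points, Maya 0 points, Kira 0 points, Oren 440 points, Ren 0 points.

Bids in descending order: Oren 2790 points; Kira 2350 points; Ren 1840 points; Maya 1280 points; Bob 200 points.
Oren has the top bid and wins; the price is the second-highest bid, 2350 points.
Oren's payoff = 2790 points − 2350 points = 440 points. All other bidders lose, so their payoff is 0.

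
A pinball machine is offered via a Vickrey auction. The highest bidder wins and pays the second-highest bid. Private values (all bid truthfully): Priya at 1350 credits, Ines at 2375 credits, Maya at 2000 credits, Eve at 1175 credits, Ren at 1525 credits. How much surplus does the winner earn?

Bids in descending order: Ines 2375 credits; Maya 2000 credits; Ren 1525 credits; Priya 1350 credits; Eve 1175 credits.
Ines wins with the top bid and pays the second-highest, 2000 credits.
Surplus = 2375 credits − 2000 credits = 375 credits.

375 credits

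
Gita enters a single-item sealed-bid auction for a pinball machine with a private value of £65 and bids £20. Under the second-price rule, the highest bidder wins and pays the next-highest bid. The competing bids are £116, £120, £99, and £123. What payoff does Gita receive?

Payoff = £0.

Highest competing bid: £123.
Gita's bid £20 is not the highest, so Gita loses, pays nothing, and earns zero payoff.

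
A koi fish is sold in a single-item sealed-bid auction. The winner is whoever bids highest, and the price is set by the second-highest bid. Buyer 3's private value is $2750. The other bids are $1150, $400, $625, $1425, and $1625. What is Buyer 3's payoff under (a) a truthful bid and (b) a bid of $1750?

Truthful: $1125; alternative: $1125.

The highest competing bid is $1625.
Bidding truthfully at $2750: Buyer 3 has the top bid, wins, and pays the second-highest bid $1625. Payoff = $2750 − $1625 = $1125.
Bidding $1750: Buyer 3 has the top bid, wins, and pays the second-highest bid $1625. Payoff = $2750 − $1625 = $1125.
The bid only affects whether you win, not the price — here both bids land on the same side of the top rival bid, so the deviation is payoff-neutral.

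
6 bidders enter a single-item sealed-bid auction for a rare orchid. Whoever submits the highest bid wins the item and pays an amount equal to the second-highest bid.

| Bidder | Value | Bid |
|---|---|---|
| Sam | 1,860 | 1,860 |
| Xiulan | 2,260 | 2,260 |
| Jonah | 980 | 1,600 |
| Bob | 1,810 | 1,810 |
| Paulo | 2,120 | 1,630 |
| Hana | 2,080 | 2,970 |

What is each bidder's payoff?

Sam 0, Xiulan 0, Jonah 0, Bob 0, Paulo 0, Hana -180.

Ordered from highest: Hana 2,970; Xiulan 2,260; Sam 1,860; Bob 1,810; Paulo 1,630; Jonah 1,600.
Hana has the top bid and wins; the price is the second-highest bid, 2,260.
Hana's payoff = 2,080 − 2,260 = -180. All other bidders lose, so their payoff is 0.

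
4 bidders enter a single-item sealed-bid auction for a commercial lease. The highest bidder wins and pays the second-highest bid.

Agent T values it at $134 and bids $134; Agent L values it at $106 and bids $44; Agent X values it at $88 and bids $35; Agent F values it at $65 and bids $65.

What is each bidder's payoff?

Bids in descending order: Agent T $134; Agent F $65; Agent L $44; Agent X $35.
Agent T has the top bid and wins; the price is the second-highest bid, $65.
Agent T's payoff = $134 − $65 = $69. All other bidders lose, so their payoff is 0.

Agent T $69, Agent L $0, Agent X $0, Agent F $0.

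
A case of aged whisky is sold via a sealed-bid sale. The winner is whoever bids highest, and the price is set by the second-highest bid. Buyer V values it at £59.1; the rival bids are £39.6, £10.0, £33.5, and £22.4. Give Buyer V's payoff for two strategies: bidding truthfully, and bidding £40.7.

The highest competing bid is £39.6.
Bidding truthfully at £59.1: Buyer V has the top bid, wins, and pays the second-highest bid £39.6. Payoff = £59.1 − £39.6 = £19.5.
Bidding £40.7: Buyer V has the top bid, wins, and pays the second-highest bid £39.6. Payoff = £59.1 − £39.6 = £19.5.
The bid only affects whether you win, not the price — here both bids land on the same side of the top rival bid, so the deviation is payoff-neutral.

Truthful: £19.5; alternative: £19.5.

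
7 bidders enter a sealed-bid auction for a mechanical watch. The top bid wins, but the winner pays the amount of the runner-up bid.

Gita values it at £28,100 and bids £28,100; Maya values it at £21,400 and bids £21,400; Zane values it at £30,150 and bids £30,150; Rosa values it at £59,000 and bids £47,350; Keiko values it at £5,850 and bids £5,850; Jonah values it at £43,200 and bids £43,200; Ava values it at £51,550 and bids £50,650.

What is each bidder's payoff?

Ordered from highest: Ava £50,650, then Rosa £47,350, then Jonah £43,200, then Zane £30,150, then Gita £28,100, then Maya £21,400, then Keiko £5,850.
Ava has the top bid and wins; the price is the second-highest bid, £47,350.
Ava's payoff = £51,550 − £47,350 = £4,200. All other bidders lose, so their payoff is 0.

Payoffs: Gita £0, Maya £0, Zane £0, Rosa £0, Keiko £0, Jonah £0, Ava £4,200.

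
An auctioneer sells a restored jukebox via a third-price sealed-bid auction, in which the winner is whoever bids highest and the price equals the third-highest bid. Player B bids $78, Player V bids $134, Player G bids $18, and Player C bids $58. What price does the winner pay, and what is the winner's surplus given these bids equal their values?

Ranking the bids: Player V $134 > Player B $78 > Player C $58 > Player G $18.
Player V is the highest bidder, so Player V wins.
Under the third-price rule, the price is the third-highest bid: $58.
Surplus = $134 − $58 = $76.

The winner pays $58 for a surplus of $76.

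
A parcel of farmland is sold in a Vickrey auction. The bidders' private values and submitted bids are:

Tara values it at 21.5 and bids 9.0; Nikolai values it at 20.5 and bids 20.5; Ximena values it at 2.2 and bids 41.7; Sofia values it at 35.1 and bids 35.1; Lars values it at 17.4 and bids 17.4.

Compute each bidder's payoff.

Payoffs: Tara 0.0, Nikolai 0.0, Ximena -32.9, Sofia 0.0, Lars 0.0.

Ordered from highest: Ximena 41.7 > Sofia 35.1 > Nikolai 20.5 > Lars 17.4 > Tara 9.0.
Ximena has the top bid and wins; the price is the second-highest bid, 35.1.
Ximena's payoff = 2.2 − 35.1 = -32.9. All other bidders lose, so their payoff is 0.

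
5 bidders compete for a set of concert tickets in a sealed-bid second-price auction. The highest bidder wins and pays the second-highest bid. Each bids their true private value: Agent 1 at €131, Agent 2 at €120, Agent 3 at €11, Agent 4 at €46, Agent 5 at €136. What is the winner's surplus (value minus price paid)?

€5

Sorted high to low: Agent 5 €136 > Agent 1 €131 > Agent 2 €120 > Agent 4 €46 > Agent 3 €11.
Agent 5 wins with the top bid and pays the second-highest, €131.
Surplus = €136 − €131 = €5.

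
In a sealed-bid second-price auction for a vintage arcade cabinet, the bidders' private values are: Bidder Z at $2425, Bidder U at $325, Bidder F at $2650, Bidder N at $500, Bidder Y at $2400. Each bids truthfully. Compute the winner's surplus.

$225

Bids in descending order: Bidder F $2650 > Bidder Z $2425 > Bidder Y $2400 > Bidder N $500 > Bidder U $325.
Bidder F wins with the top bid and pays the second-highest, $2425.
Surplus = $2650 − $2425 = $225.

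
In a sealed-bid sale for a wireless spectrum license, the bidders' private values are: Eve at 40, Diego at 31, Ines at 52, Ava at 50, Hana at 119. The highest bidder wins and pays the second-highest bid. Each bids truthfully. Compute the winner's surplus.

Ordered from highest: Hana 119, then Ines 52, then Ava 50, then Eve 40, then Diego 31.
Hana wins with the top bid and pays the second-highest, 52.
Surplus = 119 − 52 = 67.

Winner's surplus: 67.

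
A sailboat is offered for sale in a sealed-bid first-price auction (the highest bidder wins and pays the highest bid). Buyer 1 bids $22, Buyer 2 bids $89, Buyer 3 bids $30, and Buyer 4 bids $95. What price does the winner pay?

Price paid: $95.

Ordered from highest: Buyer 4 $95, then Buyer 2 $89, then Buyer 3 $30, then Buyer 1 $22.
Buyer 4 is the highest bidder, so Buyer 4 wins.
Under the first-price rule, the price is the highest bid: $95.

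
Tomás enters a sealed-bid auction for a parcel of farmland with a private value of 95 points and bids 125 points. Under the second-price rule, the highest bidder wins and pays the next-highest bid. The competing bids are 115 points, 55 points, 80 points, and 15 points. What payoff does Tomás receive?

Highest competing bid: 115 points.
Tomás's bid 125 points is the highest overall, so Tomás wins and pays the second-highest bid, 115 points.
Payoff = value − price = 95 points − 115 points = -20 points.
Overbidding won the item at a price above value — truthful bidding would have avoided this loss.

Payoff = -20 points.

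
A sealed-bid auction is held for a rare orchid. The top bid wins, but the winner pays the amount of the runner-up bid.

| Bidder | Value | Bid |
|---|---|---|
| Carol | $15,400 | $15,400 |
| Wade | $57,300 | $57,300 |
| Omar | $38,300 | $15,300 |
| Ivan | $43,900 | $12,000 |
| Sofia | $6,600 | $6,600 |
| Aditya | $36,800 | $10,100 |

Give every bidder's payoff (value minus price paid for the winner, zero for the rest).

Carol $0, Wade $41,900, Omar $0, Ivan $0, Sofia $0, Aditya $0.

Bids in descending order: Wade $57,300; Carol $15,400; Omar $15,300; Ivan $12,000; Aditya $10,100; Sofia $6,600.
Wade has the top bid and wins; the price is the second-highest bid, $15,400.
Wade's payoff = $57,300 − $15,400 = $41,900. All other bidders lose, so their payoff is 0.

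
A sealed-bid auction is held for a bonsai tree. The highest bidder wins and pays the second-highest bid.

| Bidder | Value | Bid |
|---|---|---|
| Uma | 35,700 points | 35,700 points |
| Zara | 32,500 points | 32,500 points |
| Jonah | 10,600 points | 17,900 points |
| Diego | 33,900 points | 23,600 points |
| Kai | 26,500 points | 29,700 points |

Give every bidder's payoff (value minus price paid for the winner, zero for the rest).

Ranking the bids: Uma 35,700 points > Zara 32,500 points > Kai 29,700 points > Diego 23,600 points > Jonah 17,900 points.
Uma has the top bid and wins; the price is the second-highest bid, 32,500 points.
Uma's payoff = 35,700 points − 32,500 points = 3,200 points. All other bidders lose, so their payoff is 0.

Uma 3,200 points, Zara 0 points, Jonah 0 points, Diego 0 points, Kai 0 points.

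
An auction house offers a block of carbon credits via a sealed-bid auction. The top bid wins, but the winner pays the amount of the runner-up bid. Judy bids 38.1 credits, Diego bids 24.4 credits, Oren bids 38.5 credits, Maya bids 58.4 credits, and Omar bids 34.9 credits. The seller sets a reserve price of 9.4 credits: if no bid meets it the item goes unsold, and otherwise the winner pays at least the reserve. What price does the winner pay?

Bids in descending order: Maya 58.4 credits, then Oren 38.5 credits, then Judy 38.1 credits, then Omar 34.9 credits, then Diego 24.4 credits.
Maya has the highest bid, so Maya wins.
The second-highest bid is 38.5 credits, which exceeds the reserve, so that sets the price.

38.5 credits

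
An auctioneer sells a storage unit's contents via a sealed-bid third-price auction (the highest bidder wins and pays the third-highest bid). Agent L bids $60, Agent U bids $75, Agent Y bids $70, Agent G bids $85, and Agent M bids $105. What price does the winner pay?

$75

Ordered from highest: Agent M $105, then Agent G $85, then Agent U $75, then Agent Y $70, then Agent L $60.
Agent M is the highest bidder, so Agent M wins.
Under the third-price rule, the price is the third-highest bid: $75.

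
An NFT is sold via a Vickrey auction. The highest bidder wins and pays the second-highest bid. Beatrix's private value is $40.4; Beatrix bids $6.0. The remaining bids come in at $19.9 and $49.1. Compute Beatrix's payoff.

Beatrix's payoff: $0.0.

Highest competing bid: $49.1.
Beatrix's bid $6.0 is not the highest, so Beatrix loses, pays nothing, and earns zero payoff.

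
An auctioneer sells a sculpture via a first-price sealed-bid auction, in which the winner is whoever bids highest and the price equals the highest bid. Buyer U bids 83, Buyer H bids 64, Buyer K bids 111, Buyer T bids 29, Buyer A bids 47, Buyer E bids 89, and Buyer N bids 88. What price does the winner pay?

Price paid: 111.

Ranking the bids: Buyer K 111 > Buyer E 89 > Buyer N 88 > Buyer U 83 > Buyer H 64 > Buyer A 47 > Buyer T 29.
Buyer K is the highest bidder, so Buyer K wins.
Under the first-price rule, the price is the highest bid: 111.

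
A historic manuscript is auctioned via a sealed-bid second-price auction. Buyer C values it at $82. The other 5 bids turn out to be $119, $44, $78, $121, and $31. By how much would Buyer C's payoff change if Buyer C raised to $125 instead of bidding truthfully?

The highest competing bid is $121.
Bidding truthfully at $82: the top bid is $121 (a rival), so Buyer C loses. Payoff = $0.
Bidding $125: Buyer C has the top bid, wins, and pays the second-highest bid $121. Payoff = $82 − $121 = -$39.
Change = -$39 − $0 = -$39.

Change in payoff: -$39.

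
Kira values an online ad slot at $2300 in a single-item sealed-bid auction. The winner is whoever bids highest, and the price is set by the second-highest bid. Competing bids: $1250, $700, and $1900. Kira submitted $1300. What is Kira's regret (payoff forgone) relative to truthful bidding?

Regret: $400.

The highest competing bid is $1900.
Bidding truthfully at $2300: Kira has the top bid, wins, and pays the second-highest bid $1900. Payoff = $2300 − $1900 = $400.
Bidding $1300: the top bid is $1900 (a rival), so Kira loses. Payoff = $0.
Regret = truthful payoff − actual payoff = $400 − $0 = $400.
This is the dominant-strategy logic: truthful bidding weakly beats any alternative.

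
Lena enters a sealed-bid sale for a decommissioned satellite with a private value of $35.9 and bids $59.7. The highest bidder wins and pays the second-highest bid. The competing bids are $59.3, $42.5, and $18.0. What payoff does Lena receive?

Payoff = -$23.4.

Highest competing bid: $59.3.
Lena's bid $59.7 is the highest overall, so Lena wins and pays the second-highest bid, $59.3.
Payoff = value − price = $35.9 − $59.3 = -$23.4.
Overbidding won the item at a price above value — truthful bidding would have avoided this loss.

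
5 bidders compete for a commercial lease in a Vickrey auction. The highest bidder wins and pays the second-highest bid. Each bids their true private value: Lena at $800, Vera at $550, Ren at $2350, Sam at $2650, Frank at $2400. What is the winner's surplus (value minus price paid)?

Winner's surplus: $250.

Ranking the bids: Sam $2650, then Frank $2400, then Ren $2350, then Lena $800, then Vera $550.
Sam wins with the top bid and pays the second-highest, $2400.
Surplus = $2650 − $2400 = $250.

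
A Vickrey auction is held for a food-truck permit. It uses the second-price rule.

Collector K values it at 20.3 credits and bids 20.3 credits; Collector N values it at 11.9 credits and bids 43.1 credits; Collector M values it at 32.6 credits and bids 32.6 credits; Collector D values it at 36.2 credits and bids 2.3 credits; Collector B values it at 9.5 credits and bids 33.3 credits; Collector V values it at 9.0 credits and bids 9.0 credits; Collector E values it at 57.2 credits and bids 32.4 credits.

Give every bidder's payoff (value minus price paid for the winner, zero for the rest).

Ranking the bids: Collector N 43.1 credits, then Collector B 33.3 credits, then Collector M 32.6 credits, then Collector E 32.4 credits, then Collector K 20.3 credits, then Collector V 9.0 credits, then Collector D 2.3 credits.
Collector N has the top bid and wins; the price is the second-highest bid, 33.3 credits.
Collector N's payoff = 11.9 credits − 33.3 credits = -21.4 credits. All other bidders lose, so their payoff is 0.

Payoffs: Collector K 0.0 credits, Collector N -21.4 credits, Collector M 0.0 credits, Collector D 0.0 credits, Collector B 0.0 credits, Collector V 0.0 credits, Collector E 0.0 credits.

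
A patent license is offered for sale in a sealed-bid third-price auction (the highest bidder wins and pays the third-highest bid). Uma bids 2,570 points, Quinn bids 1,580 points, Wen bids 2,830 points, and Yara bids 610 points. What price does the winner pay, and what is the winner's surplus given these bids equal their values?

The winner pays 1,580 points for a surplus of 1,250 points.

Ranking the bids: Wen 2,830 points, then Uma 2,570 points, then Quinn 1,580 points, then Yara 610 points.
Wen is the highest bidder, so Wen wins.
Under the third-price rule, the price is the third-highest bid: 1,580 points.
Surplus = 2,830 points − 1,580 points = 1,250 points.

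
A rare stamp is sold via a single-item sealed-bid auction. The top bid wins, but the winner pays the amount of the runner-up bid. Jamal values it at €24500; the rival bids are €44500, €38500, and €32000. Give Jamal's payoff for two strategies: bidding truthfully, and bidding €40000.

Truthful: €0; alternative: €0.

The highest competing bid is €44500.
Bidding truthfully at €24500: the top bid is €44500 (a rival), so Jamal loses. Payoff = €0.
Bidding €40000: the top bid is €44500 (a rival), so Jamal loses. Payoff = €0.
The bid only affects whether you win, not the price — here both bids land on the same side of the top rival bid, so the deviation is payoff-neutral.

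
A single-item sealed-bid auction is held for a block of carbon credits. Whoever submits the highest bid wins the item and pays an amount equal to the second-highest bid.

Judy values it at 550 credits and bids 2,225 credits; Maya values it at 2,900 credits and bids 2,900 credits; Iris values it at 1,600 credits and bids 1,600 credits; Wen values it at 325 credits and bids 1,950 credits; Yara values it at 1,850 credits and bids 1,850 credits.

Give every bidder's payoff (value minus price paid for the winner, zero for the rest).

Judy 0 credits, Maya 675 credits, Iris 0 credits, Wen 0 credits, Yara 0 credits.

Ordered from highest: Maya 2,900 credits, then Judy 2,225 credits, then Wen 1,950 credits, then Yara 1,850 credits, then Iris 1,600 credits.
Maya has the top bid and wins; the price is the second-highest bid, 2,225 credits.
Maya's payoff = 2,900 credits − 2,225 credits = 675 credits. All other bidders lose, so their payoff is 0.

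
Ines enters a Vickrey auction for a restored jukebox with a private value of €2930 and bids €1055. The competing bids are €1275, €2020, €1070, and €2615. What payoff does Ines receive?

Highest competing bid: €2615.
Ines's bid €1055 is not the highest, so Ines loses, pays nothing, and earns zero payoff.

Ines's payoff: €0.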